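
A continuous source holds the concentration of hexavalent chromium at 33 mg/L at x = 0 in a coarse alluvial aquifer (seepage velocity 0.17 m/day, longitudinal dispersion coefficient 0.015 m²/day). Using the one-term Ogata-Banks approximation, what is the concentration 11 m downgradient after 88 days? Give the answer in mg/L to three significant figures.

32.8 mg/L

For a continuous step input, C/C₀ ≈ ½·erfc((x−vt)/(2√(Dt))).
vt = 0.17 × 88 = 14.96 m and 2√(Dt) = 2√(0.015 × 88) = 2.298 m.
Argument (x−vt)/(2√(Dt)) = (11 − 14.96)/2.298 = -1.723; ½·erfc(-1.723) = 0.9926.
C = 33 × 0.9926 = 32.8 mg/L.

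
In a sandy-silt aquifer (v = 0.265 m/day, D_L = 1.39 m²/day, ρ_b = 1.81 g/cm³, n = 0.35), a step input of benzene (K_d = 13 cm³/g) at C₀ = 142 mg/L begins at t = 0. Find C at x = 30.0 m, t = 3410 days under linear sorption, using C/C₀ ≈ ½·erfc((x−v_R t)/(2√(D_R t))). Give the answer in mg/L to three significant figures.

Retardation factor R = 1 + ρ_b·K_d/n = 1 + 1.81 × 13/0.35 = 68.23.
Sorption retards both mechanisms: v_R = v/R = 0.003884 m/day, D_R = D/R = 0.02037 m²/day.
v_R·t = 0.003884 × 3410 = 13.24444 m; 2√(D_R t) = 16.67 m; argument = (30.0 − 13.24444)/16.67 = 1.005.
C = C₀ × ½·erfc(1.005) = 142 × 0.07762 = 11.0 mg/L.

11.0 mg/L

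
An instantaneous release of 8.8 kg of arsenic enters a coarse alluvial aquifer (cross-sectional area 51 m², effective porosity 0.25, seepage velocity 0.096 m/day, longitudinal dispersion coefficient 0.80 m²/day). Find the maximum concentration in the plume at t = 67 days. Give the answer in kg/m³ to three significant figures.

0.0266 kg/m³

The peak of an instantaneous 1D plume sits at x = vt; there the Gaussian factor is 1 and C_max = M/(n_e·A·√(4πDt)), where n_e·A is the pore area the mass is dissolved in.
√(4πDt) = √(4π × 0.80 × 67) = 25.95 m, so C_max = 8.8/(0.25 × 51 × 25.95) = 0.0266 kg/m³.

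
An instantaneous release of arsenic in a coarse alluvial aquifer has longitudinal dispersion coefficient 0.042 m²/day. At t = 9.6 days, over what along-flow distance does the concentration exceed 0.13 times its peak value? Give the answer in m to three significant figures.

The plume is Gaussian with σ = √(2Dt) = √(2 × 0.042 × 9.6) = 0.8980 m.
C/C_peak = exp(−Δx²/(2σ²)) = 0.13 ⇒ Δx = σ·√(−2 ln 0.13) = 0.8980 × 2.020 = 1.814 m.
Width = 2Δx = 3.63 m.

3.63 m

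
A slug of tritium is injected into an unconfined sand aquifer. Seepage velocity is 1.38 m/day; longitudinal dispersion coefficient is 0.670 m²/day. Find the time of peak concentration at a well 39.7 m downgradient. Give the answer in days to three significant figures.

For the 1D instantaneous-source solution, setting ∂C/∂t = 0 at fixed x gives v²t² + 2Dt − x² = 0, so t = (√(D² + v²x²) − D)/v².
√(D² + v²x²) = √(0.670² + 1.38² × 39.7²) = 54.79; v² = 1.9044.
t = (54.79 − 0.670)/1.9044 = 28.4 days (vs. the pure-advection estimate x/v = 28.8 d).

28.4 days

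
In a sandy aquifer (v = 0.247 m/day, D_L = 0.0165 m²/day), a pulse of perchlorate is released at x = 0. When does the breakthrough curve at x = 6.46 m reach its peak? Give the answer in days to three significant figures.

25.9 days

For the 1D instantaneous-source solution, setting ∂C/∂t = 0 at fixed x gives v²t² + 2Dt − x² = 0, so t = (√(D² + v²x²) − D)/v².
√(D² + v²x²) = √(0.0165² + 0.247² × 6.46²) = 1.596; v² = 0.061009.
t = (1.596 − 0.0165)/0.061009 = 25.9 days (vs. the pure-advection estimate x/v = 26.2 d).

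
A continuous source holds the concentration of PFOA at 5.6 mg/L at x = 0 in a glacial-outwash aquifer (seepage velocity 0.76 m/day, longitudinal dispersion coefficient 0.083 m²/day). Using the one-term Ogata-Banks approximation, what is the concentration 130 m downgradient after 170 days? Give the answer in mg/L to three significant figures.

2.46 mg/L

For a continuous step input, C/C₀ ≈ ½·erfc((x−vt)/(2√(Dt))).
vt = 0.76 × 170 = 129.2 m and 2√(Dt) = 2√(0.083 × 170) = 7.513 m.
Argument (x−vt)/(2√(Dt)) = (130 − 129.2)/7.513 = 0.1065; ½·erfc(0.1065) = 0.4401.
C = 5.6 × 0.4401 = 2.46 mg/L.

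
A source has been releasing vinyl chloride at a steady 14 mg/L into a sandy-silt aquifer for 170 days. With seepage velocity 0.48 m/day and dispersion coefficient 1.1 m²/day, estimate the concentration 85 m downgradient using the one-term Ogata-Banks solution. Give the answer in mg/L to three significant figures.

6.02 mg/L

For a continuous step input, C/C₀ ≈ ½·erfc((x−vt)/(2√(Dt))).
vt = 0.48 × 170 = 81.6 m and 2√(Dt) = 2√(1.1 × 170) = 27.35 m.
Argument (x−vt)/(2√(Dt)) = (85 − 81.6)/27.35 = 0.1243; ½·erfc(0.1243) = 0.4302.
C = 14 × 0.4302 = 6.02 mg/L.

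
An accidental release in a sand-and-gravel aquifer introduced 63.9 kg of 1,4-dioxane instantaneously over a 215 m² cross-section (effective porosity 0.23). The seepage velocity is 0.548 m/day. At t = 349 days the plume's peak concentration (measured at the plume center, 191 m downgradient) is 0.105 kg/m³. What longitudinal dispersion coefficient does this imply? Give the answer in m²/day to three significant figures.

0.0345 m²/day

At the plume center C_max = M/(n_e·A·√(4πDt)), so D = M²/(4πt·(n_e·A·C_max)²).
n_e·A·C_max = 0.23 × 215 × 0.105 = 5.192 kg/m.
D = 63.9²/(4π × 349 × 5.192²) = 0.0345 m²/day.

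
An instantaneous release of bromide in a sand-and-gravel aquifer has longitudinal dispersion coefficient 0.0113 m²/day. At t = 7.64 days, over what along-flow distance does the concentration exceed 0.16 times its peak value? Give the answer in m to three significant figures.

1.59 m

The plume is Gaussian with σ = √(2Dt) = √(2 × 0.0113 × 7.64) = 0.4155 m.
C/C_peak = exp(−Δx²/(2σ²)) = 0.16 ⇒ Δx = σ·√(−2 ln 0.16) = 0.4155 × 1.914 = 0.7953 m.
Width = 2Δx = 1.59 m.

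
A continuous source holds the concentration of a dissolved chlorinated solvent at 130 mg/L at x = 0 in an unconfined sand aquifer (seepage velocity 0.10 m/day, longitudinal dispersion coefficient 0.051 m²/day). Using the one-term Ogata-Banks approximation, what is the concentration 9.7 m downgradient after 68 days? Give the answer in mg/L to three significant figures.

For a continuous step input, C/C₀ ≈ ½·erfc((x−vt)/(2√(Dt))).
vt = 0.10 × 68 = 6.8 m and 2√(Dt) = 2√(0.051 × 68) = 3.725 m.
Argument (x−vt)/(2√(Dt)) = (9.7 − 6.8)/3.725 = 0.7785; ½·erfc(0.7785) = 0.1355.
C = 130 × 0.1355 = 17.6 mg/L.

17.6 mg/L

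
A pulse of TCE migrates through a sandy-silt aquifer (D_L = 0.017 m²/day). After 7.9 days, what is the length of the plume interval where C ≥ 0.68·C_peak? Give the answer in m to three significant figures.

The plume is Gaussian with σ = √(2Dt) = √(2 × 0.017 × 7.9) = 0.5183 m.
C/C_peak = exp(−Δx²/(2σ²)) = 0.68 ⇒ Δx = σ·√(−2 ln 0.68) = 0.5183 × 0.8783 = 0.4552 m.
Width = 2Δx = 0.910 m.

0.910 m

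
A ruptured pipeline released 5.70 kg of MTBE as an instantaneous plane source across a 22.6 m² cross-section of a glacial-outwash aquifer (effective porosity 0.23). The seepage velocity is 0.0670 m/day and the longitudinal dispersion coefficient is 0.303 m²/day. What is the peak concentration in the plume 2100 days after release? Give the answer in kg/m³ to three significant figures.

0.0123 kg/m³

The peak of an instantaneous 1D plume sits at x = vt; there the Gaussian factor is 1 and C_max = M/(n_e·A·√(4πDt)), where n_e·A is the pore area the mass is dissolved in.
√(4πDt) = √(4π × 0.303 × 2100) = 89.42 m, so C_max = 5.70/(0.23 × 22.6 × 89.42) = 0.0123 kg/m³.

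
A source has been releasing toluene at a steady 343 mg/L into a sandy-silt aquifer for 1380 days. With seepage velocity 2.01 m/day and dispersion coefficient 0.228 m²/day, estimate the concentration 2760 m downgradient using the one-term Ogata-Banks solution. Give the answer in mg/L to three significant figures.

For a continuous step input, C/C₀ ≈ ½·erfc((x−vt)/(2√(Dt))).
vt = 2.01 × 1380 = 2773.8 m and 2√(Dt) = 2√(0.228 × 1380) = 35.48 m.
Argument (x−vt)/(2√(Dt)) = (2760 − 2773.8)/35.48 = -0.3890; ½·erfc(-0.3890) = 0.7089.
C = 343 × 0.7089 = 243 mg/L.

243 mg/L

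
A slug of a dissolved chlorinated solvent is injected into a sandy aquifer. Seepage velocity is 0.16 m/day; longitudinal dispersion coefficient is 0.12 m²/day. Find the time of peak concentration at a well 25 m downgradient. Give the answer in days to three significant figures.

152 days

For the 1D instantaneous-source solution, setting ∂C/∂t = 0 at fixed x gives v²t² + 2Dt − x² = 0, so t = (√(D² + v²x²) − D)/v².
√(D² + v²x²) = √(0.12² + 0.16² × 25²) = 4.002; v² = 0.0256.
t = (4.002 − 0.12)/0.0256 = 152 days (vs. the pure-advection estimate x/v = 156 d).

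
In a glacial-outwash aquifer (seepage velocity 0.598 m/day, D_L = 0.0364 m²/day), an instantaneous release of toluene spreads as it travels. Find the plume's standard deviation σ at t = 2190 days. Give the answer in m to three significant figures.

12.6 m

Dispersive spreading gives a Gaussian with σ² = 2Dt; advection only shifts the center.
σ = √(2 × 0.0364 × 2190) = 12.6 m.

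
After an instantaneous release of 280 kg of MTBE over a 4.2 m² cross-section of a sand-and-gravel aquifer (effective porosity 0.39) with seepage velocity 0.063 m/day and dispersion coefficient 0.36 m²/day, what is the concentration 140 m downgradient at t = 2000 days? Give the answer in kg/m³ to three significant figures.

1.68 kg/m³

For an instantaneous plane source, C(x,t) = M/(n_e·A·√(4πDt)) · exp(−(x−vt)²/(4Dt)), with n_e·A the pore (flow) area.
Plume center vt = 0.063 × 2000 = 126 m, so the well at 140 m is 14 m downgradient of the peak.
√(4πDt) = 95.12 m, giving peak height M/(n_e·A·√(4πDt)) = 280/(0.39 × 4.2 × 95.12) = 1.797 kg/m³.
(x−vt)²/(4Dt) = (14)²/(4 × 0.36 × 2000) = 0.06806; exp(−0.06806) = 0.9342.
C = 1.797 × 0.9342 = 1.68 kg/m³.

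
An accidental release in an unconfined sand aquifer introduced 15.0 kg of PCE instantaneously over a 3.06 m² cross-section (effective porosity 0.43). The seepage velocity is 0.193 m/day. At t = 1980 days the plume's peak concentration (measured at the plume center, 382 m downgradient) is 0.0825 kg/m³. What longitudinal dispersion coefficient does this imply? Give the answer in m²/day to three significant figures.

At the plume center C_max = M/(n_e·A·√(4πDt)), so D = M²/(4πt·(n_e·A·C_max)²).
n_e·A·C_max = 0.43 × 3.06 × 0.0825 = 0.1086 kg/m.
D = 15.0²/(4π × 1980 × 0.1086²) = 0.767 m²/day.

0.767 m²/day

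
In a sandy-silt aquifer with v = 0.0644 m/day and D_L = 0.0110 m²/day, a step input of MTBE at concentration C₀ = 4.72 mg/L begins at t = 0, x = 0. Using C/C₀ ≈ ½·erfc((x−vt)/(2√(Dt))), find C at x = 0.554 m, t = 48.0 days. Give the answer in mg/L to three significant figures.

4.69 mg/L

For a continuous step input, C/C₀ ≈ ½·erfc((x−vt)/(2√(Dt))).
vt = 0.0644 × 48.0 = 3.0912 m and 2√(Dt) = 2√(0.0110 × 48.0) = 1.453 m.
Argument (x−vt)/(2√(Dt)) = (0.554 − 3.0912)/1.453 = -1.746; ½·erfc(-1.746) = 0.9932.
C = 4.72 × 0.9932 = 4.69 mg/L.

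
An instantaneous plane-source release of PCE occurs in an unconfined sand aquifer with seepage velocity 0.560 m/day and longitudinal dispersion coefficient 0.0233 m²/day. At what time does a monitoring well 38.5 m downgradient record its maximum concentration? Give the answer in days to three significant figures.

For the 1D instantaneous-source solution, setting ∂C/∂t = 0 at fixed x gives v²t² + 2Dt − x² = 0, so t = (√(D² + v²x²) − D)/v².
√(D² + v²x²) = √(0.0233² + 0.560² × 38.5²) = 21.56; v² = 0.3136.
t = (21.56 − 0.0233)/0.3136 = 68.7 days (vs. the pure-advection estimate x/v = 68.8 d).

68.7 days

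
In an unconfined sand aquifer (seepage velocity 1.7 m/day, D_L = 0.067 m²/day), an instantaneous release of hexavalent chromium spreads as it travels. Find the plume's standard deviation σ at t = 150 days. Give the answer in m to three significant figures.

4.48 m

Dispersive spreading gives a Gaussian with σ² = 2Dt; advection only shifts the center.
σ = √(2 × 0.067 × 150) = 4.48 m.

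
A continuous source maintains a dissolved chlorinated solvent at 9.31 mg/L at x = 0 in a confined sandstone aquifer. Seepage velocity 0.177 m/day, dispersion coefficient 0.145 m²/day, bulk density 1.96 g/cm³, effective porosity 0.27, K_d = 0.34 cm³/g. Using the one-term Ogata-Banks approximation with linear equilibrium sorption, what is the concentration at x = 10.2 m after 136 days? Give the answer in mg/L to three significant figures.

1.55 mg/L

Retardation factor R = 1 + ρ_b·K_d/n = 1 + 1.96 × 0.34/0.27 = 3.468.
Sorption retards both mechanisms: v_R = v/R = 0.05104 m/day, D_R = D/R = 0.04181 m²/day.
v_R·t = 0.05104 × 136 = 6.94144 m; 2√(D_R t) = 4.769 m; argument = (10.2 − 6.94144)/4.769 = 0.6833.
C = C₀ × ½·erfc(0.6833) = 9.31 × 0.1669 = 1.55 mg/L.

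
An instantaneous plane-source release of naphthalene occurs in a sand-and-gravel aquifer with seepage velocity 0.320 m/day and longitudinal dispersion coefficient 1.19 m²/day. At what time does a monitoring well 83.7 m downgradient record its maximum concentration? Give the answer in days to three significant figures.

250 days

For the 1D instantaneous-source solution, setting ∂C/∂t = 0 at fixed x gives v²t² + 2Dt − x² = 0, so t = (√(D² + v²x²) − D)/v².
√(D² + v²x²) = √(1.19² + 0.320² × 83.7²) = 26.81; v² = 0.1024.
t = (26.81 − 1.19)/0.1024 = 250 days (vs. the pure-advection estimate x/v = 262 d).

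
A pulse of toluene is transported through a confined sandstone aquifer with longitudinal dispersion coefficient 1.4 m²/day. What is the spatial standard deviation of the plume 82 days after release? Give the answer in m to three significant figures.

Dispersive spreading gives a Gaussian with σ² = 2Dt; advection only shifts the center.
σ = √(2 × 1.4 × 82) = 15.2 m.

15.2 m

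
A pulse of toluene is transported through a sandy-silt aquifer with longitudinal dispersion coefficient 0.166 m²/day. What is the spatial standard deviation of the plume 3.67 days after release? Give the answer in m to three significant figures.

Dispersive spreading gives a Gaussian with σ² = 2Dt; advection only shifts the center.
σ = √(2 × 0.166 × 3.67) = 1.10 m.

1.10 m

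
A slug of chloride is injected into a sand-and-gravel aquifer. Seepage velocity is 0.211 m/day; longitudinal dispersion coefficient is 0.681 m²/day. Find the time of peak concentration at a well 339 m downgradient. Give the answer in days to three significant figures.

For the 1D instantaneous-source solution, setting ∂C/∂t = 0 at fixed x gives v²t² + 2Dt − x² = 0, so t = (√(D² + v²x²) − D)/v².
√(D² + v²x²) = √(0.681² + 0.211² × 339²) = 71.53; v² = 0.044521.
t = (71.53 − 0.681)/0.044521 = 1590 days (vs. the pure-advection estimate x/v = 1610 d).

1590 days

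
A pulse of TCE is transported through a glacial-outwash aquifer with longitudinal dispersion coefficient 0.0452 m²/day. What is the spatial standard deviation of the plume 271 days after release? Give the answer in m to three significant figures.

Dispersive spreading gives a Gaussian with σ² = 2Dt; advection only shifts the center.
σ = √(2 × 0.0452 × 271) = 4.95 m.

4.95 m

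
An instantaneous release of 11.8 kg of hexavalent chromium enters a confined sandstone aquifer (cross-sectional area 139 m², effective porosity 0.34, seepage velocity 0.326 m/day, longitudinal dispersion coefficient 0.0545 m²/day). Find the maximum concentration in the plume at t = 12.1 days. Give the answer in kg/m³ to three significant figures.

0.0867 kg/m³

The peak of an instantaneous 1D plume sits at x = vt; there the Gaussian factor is 1 and C_max = M/(n_e·A·√(4πDt)), where n_e·A is the pore area the mass is dissolved in.
√(4πDt) = √(4π × 0.0545 × 12.1) = 2.879 m, so C_max = 11.8/(0.34 × 139 × 2.879) = 0.0867 kg/m³.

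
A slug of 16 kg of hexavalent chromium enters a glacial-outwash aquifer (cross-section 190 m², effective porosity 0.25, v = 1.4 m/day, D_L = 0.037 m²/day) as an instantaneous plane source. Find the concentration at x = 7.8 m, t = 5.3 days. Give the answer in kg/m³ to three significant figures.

For an instantaneous plane source, C(x,t) = M/(n_e·A·√(4πDt)) · exp(−(x−vt)²/(4Dt)), with n_e·A the pore (flow) area.
Plume center vt = 1.4 × 5.3 = 7.42 m, so the well at 7.8 m is 0.38 m downgradient of the peak.
√(4πDt) = 1.570 m, giving peak height M/(n_e·A·√(4πDt)) = 16/(0.25 × 190 × 1.570) = 0.2145 kg/m³.
(x−vt)²/(4Dt) = (0.38)²/(4 × 0.037 × 5.3) = 0.1841; exp(−0.1841) = 0.8319.
C = 0.2145 × 0.8319 = 0.178 kg/m³.

0.178 kg/m³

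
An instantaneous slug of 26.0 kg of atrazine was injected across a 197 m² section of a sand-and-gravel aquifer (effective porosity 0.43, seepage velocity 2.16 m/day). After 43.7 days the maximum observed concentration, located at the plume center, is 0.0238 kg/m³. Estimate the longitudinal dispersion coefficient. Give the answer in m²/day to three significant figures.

At the plume center C_max = M/(n_e·A·√(4πDt)), so D = M²/(4πt·(n_e·A·C_max)²).
n_e·A·C_max = 0.43 × 197 × 0.0238 = 2.016 kg/m.
D = 26.0²/(4π × 43.7 × 2.016²) = 0.303 m²/day.

0.303 m²/day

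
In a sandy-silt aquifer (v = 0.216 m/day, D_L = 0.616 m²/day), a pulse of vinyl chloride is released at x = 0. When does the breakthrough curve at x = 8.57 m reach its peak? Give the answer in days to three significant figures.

28.6 days

For the 1D instantaneous-source solution, setting ∂C/∂t = 0 at fixed x gives v²t² + 2Dt − x² = 0, so t = (√(D² + v²x²) − D)/v².
√(D² + v²x²) = √(0.616² + 0.216² × 8.57²) = 1.951; v² = 0.046656.
t = (1.951 − 0.616)/0.046656 = 28.6 days (vs. the pure-advection estimate x/v = 39.7 d).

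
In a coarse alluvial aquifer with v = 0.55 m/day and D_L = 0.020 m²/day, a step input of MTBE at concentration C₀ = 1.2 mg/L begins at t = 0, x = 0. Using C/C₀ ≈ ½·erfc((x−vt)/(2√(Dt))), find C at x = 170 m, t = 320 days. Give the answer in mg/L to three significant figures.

For a continuous step input, C/C₀ ≈ ½·erfc((x−vt)/(2√(Dt))).
vt = 0.55 × 320 = 176 m and 2√(Dt) = 2√(0.020 × 320) = 5.060 m.
Argument (x−vt)/(2√(Dt)) = (170 − 176)/5.060 = -1.186; ½·erfc(-1.186) = 0.9533.
C = 1.2 × 0.9533 = 1.14 mg/L.

1.14 mg/L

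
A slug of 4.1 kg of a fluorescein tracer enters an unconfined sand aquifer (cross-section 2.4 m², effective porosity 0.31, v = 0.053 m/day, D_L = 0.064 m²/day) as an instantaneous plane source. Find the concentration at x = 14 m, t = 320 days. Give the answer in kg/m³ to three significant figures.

For an instantaneous plane source, C(x,t) = M/(n_e·A·√(4πDt)) · exp(−(x−vt)²/(4Dt)), with n_e·A the pore (flow) area.
Plume center vt = 0.053 × 320 = 16.96 m, so the well at 14 m is 2.96 m upgradient of the peak.
√(4πDt) = 16.04 m, giving peak height M/(n_e·A·√(4πDt)) = 4.1/(0.31 × 2.4 × 16.04) = 0.3436 kg/m³.
(x−vt)²/(4Dt) = (-2.96)²/(4 × 0.064 × 320) = 0.1070; exp(−0.1070) = 0.8985.
C = 0.3436 × 0.8985 = 0.309 kg/m³.

0.309 kg/m³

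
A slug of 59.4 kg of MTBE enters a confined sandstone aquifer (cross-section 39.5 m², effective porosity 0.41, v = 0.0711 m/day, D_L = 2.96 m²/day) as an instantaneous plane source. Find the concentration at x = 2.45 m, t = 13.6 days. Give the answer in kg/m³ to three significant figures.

For an instantaneous plane source, C(x,t) = M/(n_e·A·√(4πDt)) · exp(−(x−vt)²/(4Dt)), with n_e·A the pore (flow) area.
Plume center vt = 0.0711 × 13.6 = 0.96696 m, so the well at 2.45 m is 1.48304 m downgradient of the peak.
√(4πDt) = 22.49 m, giving peak height M/(n_e·A·√(4πDt)) = 59.4/(0.41 × 39.5 × 22.49) = 0.1631 kg/m³.
(x−vt)²/(4Dt) = (1.48304)²/(4 × 2.96 × 13.6) = 0.01366; exp(−0.01366) = 0.9864.
C = 0.1631 × 0.9864 = 0.161 kg/m³.

0.161 kg/m³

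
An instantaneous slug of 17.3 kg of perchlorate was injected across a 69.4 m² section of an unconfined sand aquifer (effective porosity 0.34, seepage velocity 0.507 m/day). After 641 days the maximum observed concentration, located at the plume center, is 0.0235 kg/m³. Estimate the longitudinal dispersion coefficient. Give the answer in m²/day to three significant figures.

0.121 m²/day

At the plume center C_max = M/(n_e·A·√(4πDt)), so D = M²/(4πt·(n_e·A·C_max)²).
n_e·A·C_max = 0.34 × 69.4 × 0.0235 = 0.5545 kg/m.
D = 17.3²/(4π × 641 × 0.5545²) = 0.121 m²/day.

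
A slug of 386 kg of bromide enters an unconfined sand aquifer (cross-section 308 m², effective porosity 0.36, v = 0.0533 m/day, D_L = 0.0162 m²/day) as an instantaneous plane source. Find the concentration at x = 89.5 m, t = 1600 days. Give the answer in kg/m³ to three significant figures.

For an instantaneous plane source, C(x,t) = M/(n_e·A·√(4πDt)) · exp(−(x−vt)²/(4Dt)), with n_e·A the pore (flow) area.
Plume center vt = 0.0533 × 1600 = 85.28 m, so the well at 89.5 m is 4.22 m downgradient of the peak.
√(4πDt) = 18.05 m, giving peak height M/(n_e·A·√(4πDt)) = 386/(0.36 × 308 × 18.05) = 0.1929 kg/m³.
(x−vt)²/(4Dt) = (4.22)²/(4 × 0.0162 × 1600) = 0.1718; exp(−0.1718) = 0.8421.
C = 0.1929 × 0.8421 = 0.162 kg/m³.

0.162 kg/m³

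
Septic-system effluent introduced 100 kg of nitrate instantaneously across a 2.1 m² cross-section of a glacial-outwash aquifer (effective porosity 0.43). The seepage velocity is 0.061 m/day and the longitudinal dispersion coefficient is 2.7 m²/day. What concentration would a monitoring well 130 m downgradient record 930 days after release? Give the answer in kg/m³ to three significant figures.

0.365 kg/m³

For an instantaneous plane source, C(x,t) = M/(n_e·A·√(4πDt)) · exp(−(x−vt)²/(4Dt)), with n_e·A the pore (flow) area.
Plume center vt = 0.061 × 930 = 56.73 m, so the well at 130 m is 73.27 m downgradient of the peak.
√(4πDt) = 177.6 m, giving peak height M/(n_e·A·√(4πDt)) = 100/(0.43 × 2.1 × 177.6) = 0.6235 kg/m³.
(x−vt)²/(4Dt) = (73.27)²/(4 × 2.7 × 930) = 0.5345; exp(−0.5345) = 0.5860.
C = 0.6235 × 0.5860 = 0.365 kg/m³.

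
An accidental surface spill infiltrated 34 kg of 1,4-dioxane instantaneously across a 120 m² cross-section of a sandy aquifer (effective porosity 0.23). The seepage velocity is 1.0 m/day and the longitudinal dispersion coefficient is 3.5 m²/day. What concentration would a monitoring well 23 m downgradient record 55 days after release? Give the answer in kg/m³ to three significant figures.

0.00663 kg/m³

For an instantaneous plane source, C(x,t) = M/(n_e·A·√(4πDt)) · exp(−(x−vt)²/(4Dt)), with n_e·A the pore (flow) area.
Plume center vt = 1.0 × 55 = 55 m, so the well at 23 m is 32 m upgradient of the peak.
√(4πDt) = 49.18 m, giving peak height M/(n_e·A·√(4πDt)) = 34/(0.23 × 120 × 49.18) = 0.02505 kg/m³.
(x−vt)²/(4Dt) = (-32)²/(4 × 3.5 × 55) = 1.330; exp(−1.330) = 0.2645.
C = 0.02505 × 0.2645 = 0.00663 kg/m³.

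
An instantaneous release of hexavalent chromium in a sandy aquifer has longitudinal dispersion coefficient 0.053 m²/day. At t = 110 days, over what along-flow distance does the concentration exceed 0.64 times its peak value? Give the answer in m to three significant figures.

6.45 m

The plume is Gaussian with σ = √(2Dt) = √(2 × 0.053 × 110) = 3.415 m.
C/C_peak = exp(−Δx²/(2σ²)) = 0.64 ⇒ Δx = σ·√(−2 ln 0.64) = 3.415 × 0.9448 = 3.226 m.
Width = 2Δx = 6.45 m.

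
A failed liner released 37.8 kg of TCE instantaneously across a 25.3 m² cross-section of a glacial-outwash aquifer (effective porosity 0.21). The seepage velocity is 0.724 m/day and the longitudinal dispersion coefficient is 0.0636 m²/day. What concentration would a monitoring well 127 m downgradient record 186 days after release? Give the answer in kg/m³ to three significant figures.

0.169 kg/m³

For an instantaneous plane source, C(x,t) = M/(n_e·A·√(4πDt)) · exp(−(x−vt)²/(4Dt)), with n_e·A the pore (flow) area.
Plume center vt = 0.724 × 186 = 134.664 m, so the well at 127 m is 7.664 m upgradient of the peak.
√(4πDt) = 12.19 m, giving peak height M/(n_e·A·√(4πDt)) = 37.8/(0.21 × 25.3 × 12.19) = 0.5836 kg/m³.
(x−vt)²/(4Dt) = (-7.664)²/(4 × 0.0636 × 186) = 1.241; exp(−1.241) = 0.2891.
C = 0.5836 × 0.2891 = 0.169 kg/m³.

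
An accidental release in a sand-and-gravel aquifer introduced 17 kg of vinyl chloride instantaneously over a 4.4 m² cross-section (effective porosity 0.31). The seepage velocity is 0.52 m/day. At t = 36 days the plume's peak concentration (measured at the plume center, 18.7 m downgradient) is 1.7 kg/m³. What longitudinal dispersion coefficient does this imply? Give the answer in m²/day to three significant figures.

0.119 m²/day

At the plume center C_max = M/(n_e·A·√(4πDt)), so D = M²/(4πt·(n_e·A·C_max)²).
n_e·A·C_max = 0.31 × 4.4 × 1.7 = 2.319 kg/m.
D = 17²/(4π × 36 × 2.319²) = 0.119 m²/day.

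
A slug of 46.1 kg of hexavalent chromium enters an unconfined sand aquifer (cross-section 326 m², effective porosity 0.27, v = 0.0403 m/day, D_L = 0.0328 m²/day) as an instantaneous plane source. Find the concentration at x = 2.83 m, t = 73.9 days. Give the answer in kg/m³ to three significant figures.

For an instantaneous plane source, C(x,t) = M/(n_e·A·√(4πDt)) · exp(−(x−vt)²/(4Dt)), with n_e·A the pore (flow) area.
Plume center vt = 0.0403 × 73.9 = 2.97817 m, so the well at 2.83 m is 0.14817 m upgradient of the peak.
√(4πDt) = 5.519 m, giving peak height M/(n_e·A·√(4πDt)) = 46.1/(0.27 × 326 × 5.519) = 0.09490 kg/m³.
(x−vt)²/(4Dt) = (-0.14817)²/(4 × 0.0328 × 73.9) = 0.002264; exp(−0.002264) = 0.9977.
C = 0.09490 × 0.9977 = 0.0947 kg/m³.

0.0947 kg/m³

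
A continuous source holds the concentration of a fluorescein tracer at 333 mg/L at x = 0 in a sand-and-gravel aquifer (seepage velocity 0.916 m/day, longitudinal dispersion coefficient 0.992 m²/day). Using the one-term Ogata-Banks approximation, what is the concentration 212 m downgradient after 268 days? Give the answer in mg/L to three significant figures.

309 mg/L

For a continuous step input, C/C₀ ≈ ½·erfc((x−vt)/(2√(Dt))).
vt = 0.916 × 268 = 245.488 m and 2√(Dt) = 2√(0.992 × 268) = 32.61 m.
Argument (x−vt)/(2√(Dt)) = (212 − 245.488)/32.61 = -1.027; ½·erfc(-1.027) = 0.9268.
C = 333 × 0.9268 = 309 mg/L.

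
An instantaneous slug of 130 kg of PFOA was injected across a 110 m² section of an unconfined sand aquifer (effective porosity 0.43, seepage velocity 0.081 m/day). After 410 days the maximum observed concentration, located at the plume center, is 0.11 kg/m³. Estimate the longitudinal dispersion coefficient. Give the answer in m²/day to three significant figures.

At the plume center C_max = M/(n_e·A·√(4πDt)), so D = M²/(4πt·(n_e·A·C_max)²).
n_e·A·C_max = 0.43 × 110 × 0.11 = 5.203 kg/m.
D = 130²/(4π × 410 × 5.203²) = 0.121 m²/day.

0.121 m²/day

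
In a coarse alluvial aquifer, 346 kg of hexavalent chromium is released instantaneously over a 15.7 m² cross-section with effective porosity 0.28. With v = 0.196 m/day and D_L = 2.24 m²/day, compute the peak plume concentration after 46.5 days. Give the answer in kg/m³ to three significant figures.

2.18 kg/m³

The peak of an instantaneous 1D plume sits at x = vt; there the Gaussian factor is 1 and C_max = M/(n_e·A·√(4πDt)), where n_e·A is the pore area the mass is dissolved in.
√(4πDt) = √(4π × 2.24 × 46.5) = 36.18 m, so C_max = 346/(0.28 × 15.7 × 36.18) = 2.18 kg/m³.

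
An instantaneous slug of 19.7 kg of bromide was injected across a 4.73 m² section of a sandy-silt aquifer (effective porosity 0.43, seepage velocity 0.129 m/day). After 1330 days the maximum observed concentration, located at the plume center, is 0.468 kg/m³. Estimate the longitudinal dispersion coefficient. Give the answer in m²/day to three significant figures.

At the plume center C_max = M/(n_e·A·√(4πDt)), so D = M²/(4πt·(n_e·A·C_max)²).
n_e·A·C_max = 0.43 × 4.73 × 0.468 = 0.9519 kg/m.
D = 19.7²/(4π × 1330 × 0.9519²) = 0.0256 m²/day.

0.0256 m²/day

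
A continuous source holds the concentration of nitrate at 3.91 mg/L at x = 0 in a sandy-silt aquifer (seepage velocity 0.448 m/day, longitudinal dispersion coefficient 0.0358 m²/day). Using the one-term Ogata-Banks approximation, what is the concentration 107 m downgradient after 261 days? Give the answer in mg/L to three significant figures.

For a continuous step input, C/C₀ ≈ ½·erfc((x−vt)/(2√(Dt))).
vt = 0.448 × 261 = 116.928 m and 2√(Dt) = 2√(0.0358 × 261) = 6.114 m.
Argument (x−vt)/(2√(Dt)) = (107 − 116.928)/6.114 = -1.624; ½·erfc(-1.624) = 0.9892.
C = 3.91 × 0.9892 = 3.87 mg/L.

3.87 mg/L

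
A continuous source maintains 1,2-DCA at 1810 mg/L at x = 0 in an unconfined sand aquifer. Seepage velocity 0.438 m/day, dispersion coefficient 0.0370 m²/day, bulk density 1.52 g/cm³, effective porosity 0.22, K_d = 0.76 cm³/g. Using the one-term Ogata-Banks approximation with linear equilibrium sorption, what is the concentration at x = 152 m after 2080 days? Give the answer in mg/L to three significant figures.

188 mg/L

Retardation factor R = 1 + ρ_b·K_d/n = 1 + 1.52 × 0.76/0.22 = 6.251.
Sorption retards both mechanisms: v_R = v/R = 0.07007 m/day, D_R = D/R = 0.005919 m²/day.
v_R·t = 0.07007 × 2080 = 145.7456 m; 2√(D_R t) = 7.018 m; argument = (152 − 145.7456)/7.018 = 0.8912.
C = C₀ × ½·erfc(0.8912) = 1810 × 0.1038 = 188 mg/L.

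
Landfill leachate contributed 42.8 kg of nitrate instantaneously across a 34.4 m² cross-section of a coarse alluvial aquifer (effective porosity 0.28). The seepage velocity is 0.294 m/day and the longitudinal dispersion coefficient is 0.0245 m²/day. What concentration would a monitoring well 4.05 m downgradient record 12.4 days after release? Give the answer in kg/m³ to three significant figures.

1.99 kg/m³

For an instantaneous plane source, C(x,t) = M/(n_e·A·√(4πDt)) · exp(−(x−vt)²/(4Dt)), with n_e·A the pore (flow) area.
Plume center vt = 0.294 × 12.4 = 3.6456 m, so the well at 4.05 m is 0.4044 m downgradient of the peak.
√(4πDt) = 1.954 m, giving peak height M/(n_e·A·√(4πDt)) = 42.8/(0.28 × 34.4 × 1.954) = 2.274 kg/m³.
(x−vt)²/(4Dt) = (0.4044)²/(4 × 0.0245 × 12.4) = 0.1346; exp(−0.1346) = 0.8741.
C = 2.274 × 0.8741 = 1.99 kg/m³.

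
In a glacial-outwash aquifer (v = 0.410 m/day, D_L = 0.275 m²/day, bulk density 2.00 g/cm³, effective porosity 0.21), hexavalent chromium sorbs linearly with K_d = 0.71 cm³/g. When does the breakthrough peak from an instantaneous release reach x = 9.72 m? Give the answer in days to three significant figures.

Retardation factor R = 1 + ρ_b·K_d/n = 1 + 2.00 × 0.71/0.21 = 7.762.
Sorption retards both mechanisms: v_R = v/R = 0.05282 m/day, D_R = D/R = 0.03543 m²/day.
Peak time from v_R²t² + 2D_R t − x² = 0: t = (√(D_R² + v_R²x²) − D_R)/v_R².
√(D_R² + v_R²x²) = √(0.03543² + 0.05282² × 9.72²) = 0.5146; v_R² = 0.002790.
t = (0.5146 − 0.03543)/0.002790 = 172 days.

172 days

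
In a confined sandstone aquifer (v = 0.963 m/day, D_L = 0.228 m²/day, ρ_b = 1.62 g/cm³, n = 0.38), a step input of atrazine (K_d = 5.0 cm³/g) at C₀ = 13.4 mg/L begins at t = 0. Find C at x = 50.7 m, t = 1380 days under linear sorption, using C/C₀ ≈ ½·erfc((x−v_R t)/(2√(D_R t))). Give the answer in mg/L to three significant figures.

12.8 mg/L

Retardation factor R = 1 + ρ_b·K_d/n = 1 + 1.62 × 5.0/0.38 = 22.32.
Sorption retards both mechanisms: v_R = v/R = 0.04315 m/day, D_R = D/R = 0.01022 m²/day.
v_R·t = 0.04315 × 1380 = 59.547 m; 2√(D_R t) = 7.511 m; argument = (50.7 − 59.547)/7.511 = -1.178.
C = C₀ × ½·erfc(-1.178) = 13.4 × 0.9521 = 12.8 mg/L.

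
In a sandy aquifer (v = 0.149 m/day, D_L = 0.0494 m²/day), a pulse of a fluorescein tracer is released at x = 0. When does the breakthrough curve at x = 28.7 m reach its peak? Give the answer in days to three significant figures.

For the 1D instantaneous-source solution, setting ∂C/∂t = 0 at fixed x gives v²t² + 2Dt − x² = 0, so t = (√(D² + v²x²) − D)/v².
√(D² + v²x²) = √(0.0494² + 0.149² × 28.7²) = 4.277; v² = 0.022201.
t = (4.277 − 0.0494)/0.022201 = 190 days (vs. the pure-advection estimate x/v = 193 d).

190 days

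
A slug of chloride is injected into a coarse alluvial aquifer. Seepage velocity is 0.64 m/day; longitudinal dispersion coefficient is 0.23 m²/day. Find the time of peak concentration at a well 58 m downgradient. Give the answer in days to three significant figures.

For the 1D instantaneous-source solution, setting ∂C/∂t = 0 at fixed x gives v²t² + 2Dt − x² = 0, so t = (√(D² + v²x²) − D)/v².
√(D² + v²x²) = √(0.23² + 0.64² × 58²) = 37.12; v² = 0.4096.
t = (37.12 − 0.23)/0.4096 = 90.1 days (vs. the pure-advection estimate x/v = 90.6 d).

90.1 days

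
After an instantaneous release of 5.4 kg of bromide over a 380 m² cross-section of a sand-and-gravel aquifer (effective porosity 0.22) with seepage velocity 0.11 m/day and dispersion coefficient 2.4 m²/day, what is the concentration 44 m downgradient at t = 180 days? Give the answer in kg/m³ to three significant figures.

For an instantaneous plane source, C(x,t) = M/(n_e·A·√(4πDt)) · exp(−(x−vt)²/(4Dt)), with n_e·A the pore (flow) area.
Plume center vt = 0.11 × 180 = 19.8 m, so the well at 44 m is 24.2 m downgradient of the peak.
√(4πDt) = 73.68 m, giving peak height M/(n_e·A·√(4πDt)) = 5.4/(0.22 × 380 × 73.68) = 0.0008767 kg/m³.
(x−vt)²/(4Dt) = (24.2)²/(4 × 2.4 × 180) = 0.3389; exp(−0.3389) = 0.7126.
C = 0.0008767 × 0.7126 = 0.000625 kg/m³.

0.000625 kg/m³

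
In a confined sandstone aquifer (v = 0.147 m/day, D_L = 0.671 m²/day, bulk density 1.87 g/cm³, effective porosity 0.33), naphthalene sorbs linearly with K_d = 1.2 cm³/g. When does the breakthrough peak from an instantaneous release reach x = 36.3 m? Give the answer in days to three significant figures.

Retardation factor R = 1 + ρ_b·K_d/n = 1 + 1.87 × 1.2/0.33 = 7.800.
Sorption retards both mechanisms: v_R = v/R = 0.01885 m/day, D_R = D/R = 0.08603 m²/day.
Peak time from v_R²t² + 2D_R t − x² = 0: t = (√(D_R² + v_R²x²) − D_R)/v_R².
√(D_R² + v_R²x²) = √(0.08603² + 0.01885² × 36.3²) = 0.6896; v_R² = 0.0003553.
t = (0.6896 − 0.08603)/0.0003553 = 1700 days.

1700 days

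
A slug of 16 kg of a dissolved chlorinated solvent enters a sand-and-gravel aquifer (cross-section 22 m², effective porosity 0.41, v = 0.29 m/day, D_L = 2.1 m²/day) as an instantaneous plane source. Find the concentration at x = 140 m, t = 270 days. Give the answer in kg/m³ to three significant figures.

0.00392 kg/m³

For an instantaneous plane source, C(x,t) = M/(n_e·A·√(4πDt)) · exp(−(x−vt)²/(4Dt)), with n_e·A the pore (flow) area.
Plume center vt = 0.29 × 270 = 78.3 m, so the well at 140 m is 61.7 m downgradient of the peak.
√(4πDt) = 84.41 m, giving peak height M/(n_e·A·√(4πDt)) = 16/(0.41 × 22 × 84.41) = 0.02101 kg/m³.
(x−vt)²/(4Dt) = (61.7)²/(4 × 2.1 × 270) = 1.679; exp(−1.679) = 0.1866.
C = 0.02101 × 0.1866 = 0.00392 kg/m³.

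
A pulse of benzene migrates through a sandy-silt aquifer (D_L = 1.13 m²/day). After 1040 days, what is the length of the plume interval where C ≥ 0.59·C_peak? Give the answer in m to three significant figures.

The plume is Gaussian with σ = √(2Dt) = √(2 × 1.13 × 1040) = 48.48 m.
C/C_peak = exp(−Δx²/(2σ²)) = 0.59 ⇒ Δx = σ·√(−2 ln 0.59) = 48.48 × 1.027 = 49.79 m.
Width = 2Δx = 99.6 m.

99.6 m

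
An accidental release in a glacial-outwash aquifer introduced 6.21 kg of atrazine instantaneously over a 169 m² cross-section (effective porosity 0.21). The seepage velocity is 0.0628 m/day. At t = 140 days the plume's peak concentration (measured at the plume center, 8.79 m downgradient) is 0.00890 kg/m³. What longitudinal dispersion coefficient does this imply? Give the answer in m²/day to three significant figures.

At the plume center C_max = M/(n_e·A·√(4πDt)), so D = M²/(4πt·(n_e·A·C_max)²).
n_e·A·C_max = 0.21 × 169 × 0.00890 = 0.3159 kg/m.
D = 6.21²/(4π × 140 × 0.3159²) = 0.220 m²/day.

0.220 m²/day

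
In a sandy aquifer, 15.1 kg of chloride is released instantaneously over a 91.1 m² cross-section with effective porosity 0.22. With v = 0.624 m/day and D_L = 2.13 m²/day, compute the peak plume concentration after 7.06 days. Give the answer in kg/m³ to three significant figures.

The peak of an instantaneous 1D plume sits at x = vt; there the Gaussian factor is 1 and C_max = M/(n_e·A·√(4πDt)), where n_e·A is the pore area the mass is dissolved in.
√(4πDt) = √(4π × 2.13 × 7.06) = 13.75 m, so C_max = 15.1/(0.22 × 91.1 × 13.75) = 0.0548 kg/m³.

0.0548 kg/m³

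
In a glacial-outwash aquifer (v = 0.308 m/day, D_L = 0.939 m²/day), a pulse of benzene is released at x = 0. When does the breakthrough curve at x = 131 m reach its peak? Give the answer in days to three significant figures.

416 days

For the 1D instantaneous-source solution, setting ∂C/∂t = 0 at fixed x gives v²t² + 2Dt − x² = 0, so t = (√(D² + v²x²) − D)/v².
√(D² + v²x²) = √(0.939² + 0.308² × 131²) = 40.36; v² = 0.094864.
t = (40.36 − 0.939)/0.094864 = 416 days (vs. the pure-advection estimate x/v = 425 d).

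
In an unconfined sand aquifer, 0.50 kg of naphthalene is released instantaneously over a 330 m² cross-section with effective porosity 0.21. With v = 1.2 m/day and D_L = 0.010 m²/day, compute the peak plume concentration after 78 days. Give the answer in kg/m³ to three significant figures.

The peak of an instantaneous 1D plume sits at x = vt; there the Gaussian factor is 1 and C_max = M/(n_e·A·√(4πDt)), where n_e·A is the pore area the mass is dissolved in.
√(4πDt) = √(4π × 0.010 × 78) = 3.131 m, so C_max = 0.50/(0.21 × 330 × 3.131) = 0.00230 kg/m³.

0.00230 kg/m³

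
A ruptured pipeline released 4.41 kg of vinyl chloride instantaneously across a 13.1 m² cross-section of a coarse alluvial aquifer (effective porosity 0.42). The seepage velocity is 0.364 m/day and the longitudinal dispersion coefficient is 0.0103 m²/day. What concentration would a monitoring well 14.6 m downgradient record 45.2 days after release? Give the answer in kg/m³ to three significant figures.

0.0524 kg/m³

For an instantaneous plane source, C(x,t) = M/(n_e·A·√(4πDt)) · exp(−(x−vt)²/(4Dt)), with n_e·A the pore (flow) area.
Plume center vt = 0.364 × 45.2 = 16.4528 m, so the well at 14.6 m is 1.8528 m upgradient of the peak.
√(4πDt) = 2.419 m, giving peak height M/(n_e·A·√(4πDt)) = 4.41/(0.42 × 13.1 × 2.419) = 0.3313 kg/m³.
(x−vt)²/(4Dt) = (-1.8528)²/(4 × 0.0103 × 45.2) = 1.843; exp(−1.843) = 0.1583.
C = 0.3313 × 0.1583 = 0.0524 kg/m³.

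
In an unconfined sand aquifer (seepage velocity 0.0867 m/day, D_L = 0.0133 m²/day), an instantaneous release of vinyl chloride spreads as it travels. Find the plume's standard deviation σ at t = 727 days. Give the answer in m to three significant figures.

Dispersive spreading gives a Gaussian with σ² = 2Dt; advection only shifts the center.
σ = √(2 × 0.0133 × 727) = 4.40 m.

4.40 m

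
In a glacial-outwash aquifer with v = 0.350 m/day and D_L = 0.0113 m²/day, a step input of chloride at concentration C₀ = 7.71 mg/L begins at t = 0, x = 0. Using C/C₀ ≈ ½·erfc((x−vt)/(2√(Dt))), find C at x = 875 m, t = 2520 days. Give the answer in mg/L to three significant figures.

For a continuous step input, C/C₀ ≈ ½·erfc((x−vt)/(2√(Dt))).
vt = 0.350 × 2520 = 882 m and 2√(Dt) = 2√(0.0113 × 2520) = 10.67 m.
Argument (x−vt)/(2√(Dt)) = (875 − 882)/10.67 = -0.6560; ½·erfc(-0.6560) = 0.8232.
C = 7.71 × 0.8232 = 6.35 mg/L.

6.35 mg/L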